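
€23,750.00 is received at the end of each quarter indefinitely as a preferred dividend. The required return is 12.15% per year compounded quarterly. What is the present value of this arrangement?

Periodic rate r = 0.1215/4 per quarter.
Level perpetuity: PV = PMT / r = 23,750 / (0.1215/4) = €781,893.00.

€781,893.00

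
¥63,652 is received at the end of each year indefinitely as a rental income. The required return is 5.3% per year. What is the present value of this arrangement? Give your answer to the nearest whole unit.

Periodic rate r = 0.053 per year.
Level perpetuity: PV = PMT / r = 63,652 / (0.053) = ¥1,200,981.

¥1,200,981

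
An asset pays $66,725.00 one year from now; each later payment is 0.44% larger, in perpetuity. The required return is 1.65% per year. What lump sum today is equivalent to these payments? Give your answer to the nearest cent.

Periodic rate r = 0.0165 per year.
Growing perpetuity (Gordon): PV = PMT₁ / (r − g) = 66,725 / (r − 0.0044) = $5,514,462.81.

$5,514,462.81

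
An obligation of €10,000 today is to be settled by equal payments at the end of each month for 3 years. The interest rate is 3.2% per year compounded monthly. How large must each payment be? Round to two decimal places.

€291.69

Level ordinary annuity; solve PV = PMT × [(1 − (1+r)^−n)/r] for PMT.
Periodic rate r = 0.032/12 per month; n is counted in months.
With n = 36: PMT = 10,000 / ([(1 − (1+r)^−n)/r]) = €291.69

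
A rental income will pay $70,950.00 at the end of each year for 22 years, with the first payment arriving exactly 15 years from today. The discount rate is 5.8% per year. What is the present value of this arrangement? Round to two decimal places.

$394,843.38

Ordinary annuity of 22 payments, first payment at period 15.
Periodic rate r = 0.058 per year.
The ordinary-annuity PV formula values the stream one period before the first payment (period 14); discount that back 14 periods:
PV₀ = 70,950 × [1 − (1+r)^−22] / r × (1+r)^−14 = $394,843.38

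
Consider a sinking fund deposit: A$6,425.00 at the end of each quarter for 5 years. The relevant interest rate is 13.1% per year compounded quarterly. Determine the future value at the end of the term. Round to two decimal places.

A$177,553.63

This is an ordinary annuity: 20 deposits of A$6,425.00 at the end of each quarter.
Periodic rate r = 0.131/4 per quarter; n is counted in quarters.
FV = PMT × [((1+r)^n − 1)/r] = 6,425 × [(1+r)^20 − 1] / r = A$177,553.63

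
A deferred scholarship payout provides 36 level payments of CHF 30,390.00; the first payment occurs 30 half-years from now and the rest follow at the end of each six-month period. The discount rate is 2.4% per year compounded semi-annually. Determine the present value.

Ordinary annuity of 36 payments, first payment at period 30.
Periodic rate r = 0.024/2 per half-year; n is counted in half-years.
The ordinary-annuity PV formula values the stream one period before the first payment (period 29); discount that back 29 periods:
PV₀ = 30,390 × [1 − (1+r)^−36] / r × (1+r)^−29 = CHF 625,587.64

CHF 625,587.64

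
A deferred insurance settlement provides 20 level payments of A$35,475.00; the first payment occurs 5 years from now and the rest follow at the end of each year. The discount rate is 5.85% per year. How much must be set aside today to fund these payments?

A$328,114.29

Ordinary annuity of 20 payments, first payment at period 5.
Periodic rate r = 0.0585 per year.
The ordinary-annuity PV formula values the stream one period before the first payment (period 4); discount that back 4 periods:
PV₀ = 35,475 × [1 − (1+r)^−20] / r × (1+r)^−4 = A$328,114.29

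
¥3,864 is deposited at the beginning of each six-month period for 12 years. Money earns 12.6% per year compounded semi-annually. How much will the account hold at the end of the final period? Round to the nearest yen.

This is an annuity due: 24 deposits of ¥3,864 at the beginning of each six-month period.
Periodic rate r = 0.126/2 per half-year; n is counted in half-years.
FV = PMT × [((1+r)^n − 1)/r] × (1+r) = 3,864 × [(1+r)^24 − 1] / r × (1+r) = ¥217,309

¥217,309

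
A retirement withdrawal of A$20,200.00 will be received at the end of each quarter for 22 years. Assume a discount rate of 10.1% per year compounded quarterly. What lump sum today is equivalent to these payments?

A$710,860.64

This is an ordinary annuity: 88 payments of A$20,200.00 at the end of each quarter.
Periodic rate r = 0.101/4 per quarter; n is counted in quarters.
PV = PMT × [(1 − (1+r)^−n)/r] = 20,200 × [1 − (1+r)^−88] / r = A$710,860.64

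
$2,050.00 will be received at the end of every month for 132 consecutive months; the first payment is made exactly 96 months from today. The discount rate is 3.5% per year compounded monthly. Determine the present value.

$170,108.39

Ordinary annuity of 132 payments, first payment at period 96.
Periodic rate r = 0.035/12 per month; n is counted in months.
The ordinary-annuity PV formula values the stream one period before the first payment (period 95); discount that back 95 periods:
PV₀ = 2,050 × [1 − (1+r)^−132] / r × (1+r)^−95 = $170,108.39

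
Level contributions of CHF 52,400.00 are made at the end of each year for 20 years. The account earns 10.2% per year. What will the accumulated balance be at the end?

CHF 3,070,233.29

This is an ordinary annuity: 20 deposits of CHF 52,400.00 at the end of each year.
Periodic rate r = 0.102 per year.
FV = PMT × [((1+r)^n − 1)/r] = 52,400 × [(1+r)^20 − 1] / r = CHF 3,070,233.29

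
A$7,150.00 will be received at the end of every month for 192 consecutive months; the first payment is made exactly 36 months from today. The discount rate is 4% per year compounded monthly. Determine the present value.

Ordinary annuity of 192 payments, first payment at period 36.
Periodic rate r = 0.04/12 per month; n is counted in months.
The ordinary-annuity PV formula values the stream one period before the first payment (period 35); discount that back 35 periods:
PV₀ = 7,150 × [1 − (1+r)^−192] / r × (1+r)^−35 = A$901,405.60

A$901,405.60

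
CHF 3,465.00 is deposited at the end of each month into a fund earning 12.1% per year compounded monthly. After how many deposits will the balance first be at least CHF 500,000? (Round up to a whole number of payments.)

Periodic rate r = 0.121/12 per month; n is counted in months.
Ordinary annuity FV: 500,000 = 3,465 × [((1+r)^n − 1)/r].
(1+r)^n = 1 + 500,000 × r / 3,465, so n = ln(1 + 500,000·r/3,465) / ln(1+r) = 89.52.
Round up to a whole number of payments: n = 90.

90 payments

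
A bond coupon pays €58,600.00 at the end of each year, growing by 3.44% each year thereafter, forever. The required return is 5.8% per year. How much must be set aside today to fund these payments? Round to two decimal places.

€2,483,050.85

Periodic rate r = 0.058 per year.
Growing perpetuity (Gordon): PV = PMT₁ / (r − g) = 58,600 / (r − 0.0344) = €2,483,050.85.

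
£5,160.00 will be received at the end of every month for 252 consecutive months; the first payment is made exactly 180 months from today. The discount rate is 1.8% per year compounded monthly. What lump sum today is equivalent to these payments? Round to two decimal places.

£827,489.52

Ordinary annuity of 252 payments, first payment at period 180.
Periodic rate r = 0.018/12 per month; n is counted in months.
The ordinary-annuity PV formula values the stream one period before the first payment (period 179); discount that back 179 periods:
PV₀ = 5,160 × [1 − (1+r)^−252] / r × (1+r)^−179 = £827,489.52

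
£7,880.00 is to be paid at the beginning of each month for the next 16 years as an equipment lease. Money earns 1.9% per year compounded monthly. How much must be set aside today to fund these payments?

This is an annuity due: 192 payments of £7,880.00 at the beginning of each month.
Periodic rate r = 0.019/12 per month; n is counted in months.
PV = PMT × [(1 − (1+r)^−n)/r] × (1+r) = 7,880 × [1 − (1+r)^−192] / r × (1+r) = £1,305,806.38

£1,305,806.38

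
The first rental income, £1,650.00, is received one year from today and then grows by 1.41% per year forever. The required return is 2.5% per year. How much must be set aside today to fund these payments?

£151,376.15

Periodic rate r = 0.025 per year.
Growing perpetuity (Gordon): PV = PMT₁ / (r − g) = 1,650 / (r − 0.0141) = £151,376.15.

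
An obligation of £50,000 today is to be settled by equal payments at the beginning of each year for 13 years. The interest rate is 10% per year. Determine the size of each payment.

£6,399.02

Level annuity due; solve PV = PMT × [(1 − (1+r)^−n)/r] × (1+r) for PMT.
Periodic rate r = 0.1 per year.
With n = 13: PMT = 50,000 / ([(1 − (1+r)^−n)/r] × (1+r)) = £6,399.02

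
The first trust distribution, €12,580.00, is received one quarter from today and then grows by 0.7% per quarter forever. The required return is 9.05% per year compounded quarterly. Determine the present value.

€805,120.00

Periodic rate r = 0.0905/4 per quarter.
Growing perpetuity (Gordon): PV = PMT₁ / (r − g) = 12,580 / (r − 0.007) = €805,120.00.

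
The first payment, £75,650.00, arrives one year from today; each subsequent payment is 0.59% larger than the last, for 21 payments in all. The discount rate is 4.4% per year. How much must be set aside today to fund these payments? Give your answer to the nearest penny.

Periodic rate r = 0.044 per year.
Growing ordinary annuity: PV = PMT₁ × [1 − ((1+g)/(1+r))^n] / (r − g) = 75,650 × [1 − ((1+0.0059)/(1+r))^21] / (r − 0.0059) = £1,076,018.75.

£1,076,018.75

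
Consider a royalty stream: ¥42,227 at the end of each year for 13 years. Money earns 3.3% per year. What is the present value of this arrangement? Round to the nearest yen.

This is an ordinary annuity: 13 payments of ¥42,227 at the end of each year.
Periodic rate r = 0.033 per year.
PV = PMT × [(1 − (1+r)^−n)/r] = 42,227 × [1 − (1+r)^−13] / r = ¥440,586

¥440,586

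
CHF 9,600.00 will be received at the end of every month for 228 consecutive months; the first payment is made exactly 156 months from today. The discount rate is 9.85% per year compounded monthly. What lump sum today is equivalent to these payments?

Ordinary annuity of 228 payments, first payment at period 156.
Periodic rate r = 0.0985/12 per month; n is counted in months.
The ordinary-annuity PV formula values the stream one period before the first payment (period 155); discount that back 155 periods:
PV₀ = 9,600 × [1 − (1+r)^−228] / r × (1+r)^−155 = CHF 278,318.28

CHF 278,318.28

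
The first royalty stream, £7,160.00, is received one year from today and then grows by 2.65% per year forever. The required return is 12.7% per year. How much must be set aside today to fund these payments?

Periodic rate r = 0.127 per year.
Growing perpetuity (Gordon): PV = PMT₁ / (r − g) = 7,160 / (r − 0.0265) = £71,243.78.

£71,243.78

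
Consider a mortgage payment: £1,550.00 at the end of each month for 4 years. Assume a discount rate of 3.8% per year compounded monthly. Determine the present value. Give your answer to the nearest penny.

This is an ordinary annuity: 48 payments of £1,550.00 at the end of each month.
Periodic rate r = 0.038/12 per month; n is counted in months.
PV = PMT × [(1 − (1+r)^−n)/r] = 1,550 × [1 − (1+r)^−48] / r = £68,920.54

£68,920.54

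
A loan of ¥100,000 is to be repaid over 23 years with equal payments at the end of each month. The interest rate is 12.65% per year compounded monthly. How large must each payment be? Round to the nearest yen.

¥1,116

Level ordinary annuity; solve PV = PMT × [(1 − (1+r)^−n)/r] for PMT.
Periodic rate r = 0.1265/12 per month; n is counted in months.
With n = 276: PMT = 100,000 / ([(1 − (1+r)^−n)/r]) = ¥1,116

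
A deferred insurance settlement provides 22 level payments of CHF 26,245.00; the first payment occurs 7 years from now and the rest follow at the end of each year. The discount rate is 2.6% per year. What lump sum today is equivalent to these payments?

Ordinary annuity of 22 payments, first payment at period 7.
Periodic rate r = 0.026 per year.
The ordinary-annuity PV formula values the stream one period before the first payment (period 6); discount that back 6 periods:
PV₀ = 26,245 × [1 − (1+r)^−22] / r × (1+r)^−6 = CHF 373,364.92

CHF 373,364.92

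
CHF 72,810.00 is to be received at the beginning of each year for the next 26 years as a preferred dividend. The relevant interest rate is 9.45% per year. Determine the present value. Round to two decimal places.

This is an annuity due: 26 payments of CHF 72,810.00 at the beginning of each year.
Periodic rate r = 0.0945 per year.
PV = PMT × [(1 − (1+r)^−n)/r] × (1+r) = 72,810 × [1 − (1+r)^−26] / r × (1+r) = CHF 762,680.62

CHF 762,680.62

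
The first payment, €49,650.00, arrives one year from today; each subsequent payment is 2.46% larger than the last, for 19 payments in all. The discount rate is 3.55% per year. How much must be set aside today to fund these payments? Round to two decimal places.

Periodic rate r = 0.0355 per year.
Growing ordinary annuity: PV = PMT₁ × [1 − ((1+g)/(1+r))^n] / (r − g) = 49,650 × [1 − ((1+0.0246)/(1+r))^19] / (r − 0.0246) = €829,641.05.

€829,641.05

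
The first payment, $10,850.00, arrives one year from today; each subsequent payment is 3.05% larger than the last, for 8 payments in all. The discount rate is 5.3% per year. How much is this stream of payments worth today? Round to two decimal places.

$76,522.96

Periodic rate r = 0.053 per year.
Growing ordinary annuity: PV = PMT₁ × [1 − ((1+g)/(1+r))^n] / (r − g) = 10,850 × [1 − ((1+0.0305)/(1+r))^8] / (r − 0.0305) = $76,522.96.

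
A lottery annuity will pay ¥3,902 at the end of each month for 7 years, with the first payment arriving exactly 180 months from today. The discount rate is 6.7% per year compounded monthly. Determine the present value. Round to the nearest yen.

Ordinary annuity of 84 payments, first payment at period 180.
Periodic rate r = 0.067/12 per month; n is counted in months.
The ordinary-annuity PV formula values the stream one period before the first payment (period 179); discount that back 179 periods:
PV₀ = 3,902 × [1 − (1+r)^−84] / r × (1+r)^−179 = ¥96,364

¥96,364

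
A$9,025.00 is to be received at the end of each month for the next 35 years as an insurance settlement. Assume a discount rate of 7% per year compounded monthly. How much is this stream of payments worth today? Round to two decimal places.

This is an ordinary annuity: 420 payments of A$9,025.00 at the end of each month.
Periodic rate r = 0.07/12 per month; n is counted in months.
PV = PMT × [(1 − (1+r)^−n)/r] = 9,025 × [1 − (1+r)^−420] / r = A$1,412,680.63

A$1,412,680.63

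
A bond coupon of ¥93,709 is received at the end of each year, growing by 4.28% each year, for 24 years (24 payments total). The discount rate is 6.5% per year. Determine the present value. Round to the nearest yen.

¥1,675,103

Periodic rate r = 0.065 per year.
Growing ordinary annuity: PV = PMT₁ × [1 − ((1+g)/(1+r))^n] / (r − g) = 93,709 × [1 − ((1+0.0428)/(1+r))^24] / (r − 0.0428) = ¥1,675,103.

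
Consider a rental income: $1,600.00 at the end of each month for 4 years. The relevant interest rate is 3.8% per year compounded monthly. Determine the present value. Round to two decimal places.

This is an ordinary annuity: 48 payments of $1,600.00 at the end of each month.
Periodic rate r = 0.038/12 per month; n is counted in months.
PV = PMT × [(1 − (1+r)^−n)/r] = 1,600 × [1 − (1+r)^−48] / r = $71,143.78

$71,143.78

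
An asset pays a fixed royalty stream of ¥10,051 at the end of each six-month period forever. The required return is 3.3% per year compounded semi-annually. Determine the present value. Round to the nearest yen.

Periodic rate r = 0.033/2 per half-year.
Level perpetuity: PV = PMT / r = 10,051 / (0.033/2) = ¥609,152.

¥609,152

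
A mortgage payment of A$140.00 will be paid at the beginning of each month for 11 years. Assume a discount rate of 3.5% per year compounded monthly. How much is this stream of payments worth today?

This is an annuity due: 132 payments of A$140.00 at the beginning of each month.
Periodic rate r = 0.035/12 per month; n is counted in months.
PV = PMT × [(1 − (1+r)^−n)/r] × (1+r) = 140 × [1 − (1+r)^−132] / r × (1+r) = A$15,364.75

A$15,364.75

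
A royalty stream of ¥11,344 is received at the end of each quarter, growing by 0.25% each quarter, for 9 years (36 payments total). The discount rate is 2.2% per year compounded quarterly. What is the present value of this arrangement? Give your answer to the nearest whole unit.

¥385,644

Periodic rate r = 0.022/4 per quarter; n is counted in quarters.
Growing ordinary annuity: PV = PMT₁ × [1 − ((1+g)/(1+r))^n] / (r − g) = 11,344 × [1 − ((1+0.0025)/(1+r))^36] / (r − 0.0025) = ¥385,644.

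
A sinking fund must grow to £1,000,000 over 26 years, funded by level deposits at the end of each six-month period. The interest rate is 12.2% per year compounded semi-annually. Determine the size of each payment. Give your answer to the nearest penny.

Level ordinary annuity; solve FV = PMT × [((1+r)^n − 1)/r] for PMT.
Periodic rate r = 0.122/2 per half-year; n is counted in half-years.
With n = 52: PMT = 1,000,000 / ([((1+r)^n − 1)/r]) = £2,941.60

£2,941.60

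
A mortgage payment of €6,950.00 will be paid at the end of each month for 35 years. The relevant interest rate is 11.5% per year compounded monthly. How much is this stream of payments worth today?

This is an ordinary annuity: 420 payments of €6,950.00 at the end of each month.
Periodic rate r = 0.115/12 per month; n is counted in months.
PV = PMT × [(1 − (1+r)^−n)/r] = 6,950 × [1 − (1+r)^−420] / r = €712,011.86

€712,011.86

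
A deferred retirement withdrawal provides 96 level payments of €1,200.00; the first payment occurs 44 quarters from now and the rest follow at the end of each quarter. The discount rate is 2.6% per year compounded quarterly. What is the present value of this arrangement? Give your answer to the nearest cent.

€64,709.64

Ordinary annuity of 96 payments, first payment at period 44.
Periodic rate r = 0.026/4 per quarter; n is counted in quarters.
The ordinary-annuity PV formula values the stream one period before the first payment (period 43); discount that back 43 periods:
PV₀ = 1,200 × [1 − (1+r)^−96] / r × (1+r)^−43 = €64,709.64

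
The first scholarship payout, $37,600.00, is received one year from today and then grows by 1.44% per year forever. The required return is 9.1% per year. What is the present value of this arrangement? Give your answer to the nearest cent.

$490,861.62

Periodic rate r = 0.091 per year.
Growing perpetuity (Gordon): PV = PMT₁ / (r − g) = 37,600 / (r − 0.0144) = $490,861.62.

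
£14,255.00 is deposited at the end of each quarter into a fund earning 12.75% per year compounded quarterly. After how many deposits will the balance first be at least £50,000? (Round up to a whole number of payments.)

Periodic rate r = 0.1275/4 per quarter; n is counted in quarters.
Ordinary annuity FV: 50,000 = 14,255 × [((1+r)^n − 1)/r].
(1+r)^n = 1 + 50,000 × r / 14,255, so n = ln(1 + 50,000·r/14,255) / ln(1+r) = 3.38.
Round up to a whole number of payments: n = 4.

4 payments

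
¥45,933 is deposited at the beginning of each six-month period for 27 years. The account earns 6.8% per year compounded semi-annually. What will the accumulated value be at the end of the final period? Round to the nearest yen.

This is an annuity due: 54 deposits of ¥45,933 at the beginning of each six-month period.
Periodic rate r = 0.068/2 per half-year; n is counted in half-years.
FV = PMT × [((1+r)^n − 1)/r] × (1+r) = 45,933 × [(1+r)^54 − 1] / r × (1+r) = ¥7,100,290

¥7,100,290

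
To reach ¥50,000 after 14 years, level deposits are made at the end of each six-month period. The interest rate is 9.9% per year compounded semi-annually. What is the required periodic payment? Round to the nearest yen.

¥863

Level ordinary annuity; solve FV = PMT × [((1+r)^n − 1)/r] for PMT.
Periodic rate r = 0.099/2 per half-year; n is counted in half-years.
With n = 28: PMT = 50,000 / ([((1+r)^n − 1)/r]) = ¥863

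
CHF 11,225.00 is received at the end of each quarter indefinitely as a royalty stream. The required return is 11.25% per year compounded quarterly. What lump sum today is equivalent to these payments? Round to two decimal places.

Periodic rate r = 0.1125/4 per quarter.
Level perpetuity: PV = PMT / r = 11,225 / (0.1125/4) = CHF 399,111.11.

CHF 399,111.11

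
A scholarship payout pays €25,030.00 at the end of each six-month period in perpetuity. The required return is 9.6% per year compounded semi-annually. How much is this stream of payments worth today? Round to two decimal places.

Periodic rate r = 0.096/2 per half-year.
Level perpetuity: PV = PMT / r = 25,030 / (0.096/2) = €521,458.33.

€521,458.33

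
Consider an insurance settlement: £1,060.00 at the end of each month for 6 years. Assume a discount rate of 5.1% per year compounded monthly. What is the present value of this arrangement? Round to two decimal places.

£65,629.15

This is an ordinary annuity: 72 payments of £1,060.00 at the end of each month.
Periodic rate r = 0.051/12 per month; n is counted in months.
PV = PMT × [(1 − (1+r)^−n)/r] = 1,060 × [1 − (1+r)^−72] / r = £65,629.15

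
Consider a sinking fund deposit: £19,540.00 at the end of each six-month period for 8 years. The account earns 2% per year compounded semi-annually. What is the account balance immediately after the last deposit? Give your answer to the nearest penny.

This is an ordinary annuity: 16 deposits of £19,540.00 at the end of each six-month period.
Periodic rate r = 0.02/2 per half-year; n is counted in half-years.
FV = PMT × [((1+r)^n − 1)/r] = 19,540 × [(1+r)^16 − 1] / r = £337,218.67

£337,218.67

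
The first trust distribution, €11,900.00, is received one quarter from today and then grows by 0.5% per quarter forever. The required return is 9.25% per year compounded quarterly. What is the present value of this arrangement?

Periodic rate r = 0.0925/4 per quarter.
Growing perpetuity (Gordon): PV = PMT₁ / (r − g) = 11,900 / (r − 0.005) = €656,551.72.

€656,551.72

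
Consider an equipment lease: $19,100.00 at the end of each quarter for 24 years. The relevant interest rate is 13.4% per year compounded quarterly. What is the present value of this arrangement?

This is an ordinary annuity: 96 payments of $19,100.00 at the end of each quarter.
Periodic rate r = 0.134/4 per quarter; n is counted in quarters.
PV = PMT × [(1 − (1+r)^−n)/r] = 19,100 × [1 − (1+r)^−96] / r = $546,040.08

$546,040.08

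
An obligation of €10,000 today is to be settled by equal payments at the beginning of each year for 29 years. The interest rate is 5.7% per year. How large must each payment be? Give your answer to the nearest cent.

€674.39

Level annuity due; solve PV = PMT × [(1 − (1+r)^−n)/r] × (1+r) for PMT.
Periodic rate r = 0.057 per year.
With n = 29: PMT = 10,000 / ([(1 − (1+r)^−n)/r] × (1+r)) = €674.39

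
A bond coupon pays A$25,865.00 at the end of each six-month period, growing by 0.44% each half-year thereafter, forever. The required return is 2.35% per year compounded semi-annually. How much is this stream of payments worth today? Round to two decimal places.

Periodic rate r = 0.0235/2 per half-year.
Growing perpetuity (Gordon): PV = PMT₁ / (r − g) = 25,865 / (r − 0.0044) = A$3,519,047.62.

A$3,519,047.62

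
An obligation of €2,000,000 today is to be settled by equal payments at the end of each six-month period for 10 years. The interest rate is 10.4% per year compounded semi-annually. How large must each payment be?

€163,217.90

Level ordinary annuity; solve PV = PMT × [(1 − (1+r)^−n)/r] for PMT.
Periodic rate r = 0.104/2 per half-year; n is counted in half-years.
With n = 20: PMT = 2,000,000 / ([(1 − (1+r)^−n)/r]) = €163,217.90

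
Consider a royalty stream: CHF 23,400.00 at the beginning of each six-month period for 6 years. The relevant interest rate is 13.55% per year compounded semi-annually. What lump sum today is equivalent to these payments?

This is an annuity due: 12 payments of CHF 23,400.00 at the beginning of each six-month period.
Periodic rate r = 0.1355/2 per half-year; n is counted in half-years.
PV = PMT × [(1 − (1+r)^−n)/r] × (1+r) = 23,400 × [1 − (1+r)^−12] / r × (1+r) = CHF 200,852.47

CHF 200,852.47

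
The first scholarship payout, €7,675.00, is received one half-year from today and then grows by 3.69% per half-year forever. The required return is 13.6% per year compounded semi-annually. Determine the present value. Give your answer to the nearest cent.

€246,784.57

Periodic rate r = 0.136/2 per half-year.
Growing perpetuity (Gordon): PV = PMT₁ / (r − g) = 7,675 / (r − 0.0369) = €246,784.57.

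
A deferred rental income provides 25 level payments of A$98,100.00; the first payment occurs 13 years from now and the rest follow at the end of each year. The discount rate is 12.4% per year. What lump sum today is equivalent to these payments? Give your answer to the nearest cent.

Ordinary annuity of 25 payments, first payment at period 13.
Periodic rate r = 0.124 per year.
The ordinary-annuity PV formula values the stream one period before the first payment (period 12); discount that back 12 periods:
PV₀ = 98,100 × [1 − (1+r)^−25] / r × (1+r)^−12 = A$184,090.39

A$184,090.39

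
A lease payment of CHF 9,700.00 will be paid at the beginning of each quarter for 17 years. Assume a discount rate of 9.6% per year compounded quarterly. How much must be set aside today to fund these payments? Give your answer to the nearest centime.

CHF 331,364.87

This is an annuity due: 68 payments of CHF 9,700.00 at the beginning of each quarter.
Periodic rate r = 0.096/4 per quarter; n is counted in quarters.
PV = PMT × [(1 − (1+r)^−n)/r] × (1+r) = 9,700 × [1 − (1+r)^−68] / r × (1+r) = CHF 331,364.87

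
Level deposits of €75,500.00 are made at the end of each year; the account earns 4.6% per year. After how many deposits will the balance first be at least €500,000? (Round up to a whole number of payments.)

6 payments

Periodic rate r = 0.046 per year.
Ordinary annuity FV: 500,000 = 75,500 × [((1+r)^n − 1)/r].
(1+r)^n = 1 + 500,000 × r / 75,500, so n = ln(1 + 500,000·r/75,500) / ln(1+r) = 5.91.
Round up to a whole number of payments: n = 6.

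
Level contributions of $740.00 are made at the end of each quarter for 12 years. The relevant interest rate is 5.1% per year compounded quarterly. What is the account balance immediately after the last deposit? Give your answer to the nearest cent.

This is an ordinary annuity: 48 deposits of $740.00 at the end of each quarter.
Periodic rate r = 0.051/4 per quarter; n is counted in quarters.
FV = PMT × [((1+r)^n − 1)/r] = 740 × [(1+r)^48 − 1] / r = $48,578.56

$48,578.56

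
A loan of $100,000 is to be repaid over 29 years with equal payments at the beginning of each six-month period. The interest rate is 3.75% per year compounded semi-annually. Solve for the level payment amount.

$2,790.61

Level annuity due; solve PV = PMT × [(1 − (1+r)^−n)/r] × (1+r) for PMT.
Periodic rate r = 0.0375/2 per half-year; n is counted in half-years.
With n = 58: PMT = 100,000 / ([(1 − (1+r)^−n)/r] × (1+r)) = $2,790.61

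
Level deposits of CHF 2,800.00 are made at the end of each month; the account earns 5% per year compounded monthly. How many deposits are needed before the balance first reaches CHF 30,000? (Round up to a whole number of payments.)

Periodic rate r = 0.05/12 per month; n is counted in months.
Ordinary annuity FV: 30,000 = 2,800 × [((1+r)^n − 1)/r].
(1+r)^n = 1 + 30,000 × r / 2,800, so n = ln(1 + 30,000·r/2,800) / ln(1+r) = 10.50.
Round up to a whole number of payments: n = 11.

11 payments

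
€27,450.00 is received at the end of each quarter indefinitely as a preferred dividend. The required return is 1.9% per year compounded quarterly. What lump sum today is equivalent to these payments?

Periodic rate r = 0.019/4 per quarter.
Level perpetuity: PV = PMT / r = 27,450 / (0.019/4) = €5,778,947.37.

€5,778,947.37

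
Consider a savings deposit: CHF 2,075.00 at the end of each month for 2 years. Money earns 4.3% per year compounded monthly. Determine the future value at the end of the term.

This is an ordinary annuity: 24 deposits of CHF 2,075.00 at the end of each month.
Periodic rate r = 0.043/12 per month; n is counted in months.
FV = PMT × [((1+r)^n − 1)/r] = 2,075 × [(1+r)^24 − 1] / r = CHF 51,907.13

CHF 51,907.13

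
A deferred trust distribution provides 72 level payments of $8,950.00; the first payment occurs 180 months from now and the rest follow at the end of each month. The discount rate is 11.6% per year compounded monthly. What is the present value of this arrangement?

$82,687.18

Ordinary annuity of 72 payments, first payment at period 180.
Periodic rate r = 0.116/12 per month; n is counted in months.
The ordinary-annuity PV formula values the stream one period before the first payment (period 179); discount that back 179 periods:
PV₀ = 8,950 × [1 − (1+r)^−72] / r × (1+r)^−179 = $82,687.18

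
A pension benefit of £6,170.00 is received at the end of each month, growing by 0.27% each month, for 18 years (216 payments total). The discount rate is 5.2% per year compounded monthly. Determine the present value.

Periodic rate r = 0.052/12 per month; n is counted in months.
Growing ordinary annuity: PV = PMT₁ × [1 − ((1+g)/(1+r))^n] / (r − g) = 6,170 × [1 − ((1+0.0027)/(1+r))^216] / (r − 0.0027) = £1,119,715.24.

£1,119,715.24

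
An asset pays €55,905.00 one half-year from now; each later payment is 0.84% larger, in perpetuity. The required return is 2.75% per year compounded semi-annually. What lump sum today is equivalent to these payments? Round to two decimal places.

Periodic rate r = 0.0275/2 per half-year.
Growing perpetuity (Gordon): PV = PMT₁ / (r − g) = 55,905 / (r − 0.0084) = €10,449,532.71.

€10,449,532.71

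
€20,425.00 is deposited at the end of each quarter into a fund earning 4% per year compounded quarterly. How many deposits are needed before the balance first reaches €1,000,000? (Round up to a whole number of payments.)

Periodic rate r = 0.04/4 per quarter; n is counted in quarters.
Ordinary annuity FV: 1,000,000 = 20,425 × [((1+r)^n − 1)/r].
(1+r)^n = 1 + 1,000,000 × r / 20,425, so n = ln(1 + 1,000,000·r/20,425) / ln(1+r) = 40.05.
Round up to a whole number of payments: n = 41.

41 payments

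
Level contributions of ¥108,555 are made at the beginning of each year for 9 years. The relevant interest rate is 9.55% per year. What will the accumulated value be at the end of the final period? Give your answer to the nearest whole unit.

¥1,584,638

This is an annuity due: 9 deposits of ¥108,555 at the beginning of each year.
Periodic rate r = 0.0955 per year.
FV = PMT × [((1+r)^n − 1)/r] × (1+r) = 108,555 × [(1+r)^9 − 1] / r × (1+r) = ¥1,584,638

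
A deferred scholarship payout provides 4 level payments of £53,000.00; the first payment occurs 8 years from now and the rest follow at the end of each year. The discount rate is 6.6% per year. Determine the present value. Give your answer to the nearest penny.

Ordinary annuity of 4 payments, first payment at period 8.
Periodic rate r = 0.066 per year.
The ordinary-annuity PV formula values the stream one period before the first payment (period 7); discount that back 7 periods:
PV₀ = 53,000 × [1 − (1+r)^−4] / r × (1+r)^−7 = £115,811.20

£115,811.20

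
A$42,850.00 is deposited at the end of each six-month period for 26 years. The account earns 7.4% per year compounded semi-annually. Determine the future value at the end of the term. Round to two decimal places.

This is an ordinary annuity: 52 deposits of A$42,850.00 at the end of each six-month period.
Periodic rate r = 0.074/2 per half-year; n is counted in half-years.
FV = PMT × [((1+r)^n − 1)/r] = 42,850 × [(1+r)^52 − 1] / r = A$6,502,168.19

A$6,502,168.19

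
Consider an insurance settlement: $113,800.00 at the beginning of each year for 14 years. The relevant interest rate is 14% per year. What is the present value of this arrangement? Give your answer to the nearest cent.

This is an annuity due: 14 payments of $113,800.00 at the beginning of each year.
Periodic rate r = 0.14 per year.
PV = PMT × [(1 − (1+r)^−n)/r] × (1+r) = 113,800 × [1 − (1+r)^−14] / r × (1+r) = $778,660.74

$778,660.74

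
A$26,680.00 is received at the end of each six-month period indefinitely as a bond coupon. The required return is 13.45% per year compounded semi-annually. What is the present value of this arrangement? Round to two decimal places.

Periodic rate r = 0.1345/2 per half-year.
Level perpetuity: PV = PMT / r = 26,680 / (0.1345/2) = A$396,728.62.

A$396,728.62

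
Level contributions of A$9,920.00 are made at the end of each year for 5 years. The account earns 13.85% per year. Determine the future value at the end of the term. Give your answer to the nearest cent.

This is an ordinary annuity: 5 deposits of A$9,920.00 at the end of each year.
Periodic rate r = 0.1385 per year.
FV = PMT × [((1+r)^n − 1)/r] = 9,920 × [(1+r)^5 − 1] / r = A$65,377.50

A$65,377.50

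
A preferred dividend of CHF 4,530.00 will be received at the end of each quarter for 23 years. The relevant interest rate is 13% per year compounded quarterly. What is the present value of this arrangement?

CHF 132,033.91

This is an ordinary annuity: 92 payments of CHF 4,530.00 at the end of each quarter.
Periodic rate r = 0.13/4 per quarter; n is counted in quarters.
PV = PMT × [(1 − (1+r)^−n)/r] = 4,530 × [1 − (1+r)^−92] / r = CHF 132,033.91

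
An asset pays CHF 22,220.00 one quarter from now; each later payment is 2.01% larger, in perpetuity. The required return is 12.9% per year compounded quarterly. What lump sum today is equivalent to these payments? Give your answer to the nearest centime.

Periodic rate r = 0.129/4 per quarter.
Growing perpetuity (Gordon): PV = PMT₁ / (r − g) = 22,220 / (r − 0.0201) = CHF 1,828,806.58.

CHF 1,828,806.58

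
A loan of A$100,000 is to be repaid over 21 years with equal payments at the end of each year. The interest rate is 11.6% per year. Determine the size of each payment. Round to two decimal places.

Level ordinary annuity; solve PV = PMT × [(1 − (1+r)^−n)/r] for PMT.
Periodic rate r = 0.116 per year.
With n = 21: PMT = 100,000 / ([(1 − (1+r)^−n)/r]) = A$12,885.77

A$12,885.77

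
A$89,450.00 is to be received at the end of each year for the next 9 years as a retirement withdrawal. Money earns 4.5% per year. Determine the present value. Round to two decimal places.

A$650,193.31

This is an ordinary annuity: 9 payments of A$89,450.00 at the end of each year.
Periodic rate r = 0.045 per year.
PV = PMT × [(1 − (1+r)^−n)/r] = 89,450 × [1 − (1+r)^−9] / r = A$650,193.31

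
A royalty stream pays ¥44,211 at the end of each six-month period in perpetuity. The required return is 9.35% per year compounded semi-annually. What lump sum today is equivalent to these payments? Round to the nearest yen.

¥945,690

Periodic rate r = 0.0935/2 per half-year.
Level perpetuity: PV = PMT / r = 44,211 / (0.0935/2) = ¥945,690.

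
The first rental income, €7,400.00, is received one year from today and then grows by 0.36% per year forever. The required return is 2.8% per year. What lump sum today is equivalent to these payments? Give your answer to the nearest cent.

Periodic rate r = 0.028 per year.
Growing perpetuity (Gordon): PV = PMT₁ / (r − g) = 7,400 / (r − 0.0036) = €303,278.69.

€303,278.69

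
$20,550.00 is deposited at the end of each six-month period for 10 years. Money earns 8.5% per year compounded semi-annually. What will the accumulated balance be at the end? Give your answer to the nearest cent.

$628,059.41

This is an ordinary annuity: 20 deposits of $20,550.00 at the end of each six-month period.
Periodic rate r = 0.085/2 per half-year; n is counted in half-years.
FV = PMT × [((1+r)^n − 1)/r] = 20,550 × [(1+r)^20 − 1] / r = $628,059.41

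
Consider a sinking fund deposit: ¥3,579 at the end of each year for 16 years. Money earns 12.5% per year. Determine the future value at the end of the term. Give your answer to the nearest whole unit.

This is an ordinary annuity: 16 deposits of ¥3,579 at the end of each year.
Periodic rate r = 0.125 per year.
FV = PMT × [((1+r)^n − 1)/r] = 3,579 × [(1+r)^16 − 1] / r = ¥159,860

¥159,860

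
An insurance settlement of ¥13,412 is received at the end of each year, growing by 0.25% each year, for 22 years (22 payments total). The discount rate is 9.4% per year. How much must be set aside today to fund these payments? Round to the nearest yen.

¥125,123

Periodic rate r = 0.094 per year.
Growing ordinary annuity: PV = PMT₁ × [1 − ((1+g)/(1+r))^n] / (r − g) = 13,412 × [1 − ((1+0.0025)/(1+r))^22] / (r − 0.0025) = ¥125,123.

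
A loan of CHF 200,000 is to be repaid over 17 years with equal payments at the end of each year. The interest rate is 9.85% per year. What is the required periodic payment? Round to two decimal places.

Level ordinary annuity; solve PV = PMT × [(1 − (1+r)^−n)/r] for PMT.
Periodic rate r = 0.0985 per year.
With n = 17: PMT = 200,000 / ([(1 − (1+r)^−n)/r]) = CHF 24,701.82

CHF 24,701.82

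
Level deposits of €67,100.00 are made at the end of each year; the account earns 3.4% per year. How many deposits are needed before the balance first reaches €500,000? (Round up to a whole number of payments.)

7 payments

Periodic rate r = 0.034 per year.
Ordinary annuity FV: 500,000 = 67,100 × [((1+r)^n − 1)/r].
(1+r)^n = 1 + 500,000 × r / 67,100, so n = ln(1 + 500,000·r/67,100) / ln(1+r) = 6.75.
Round up to a whole number of payments: n = 7.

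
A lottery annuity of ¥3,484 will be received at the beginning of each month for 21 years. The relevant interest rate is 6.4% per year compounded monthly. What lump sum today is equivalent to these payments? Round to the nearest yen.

¥484,845

This is an annuity due: 252 payments of ¥3,484 at the beginning of each month.
Periodic rate r = 0.064/12 per month; n is counted in months.
PV = PMT × [(1 − (1+r)^−n)/r] × (1+r) = 3,484 × [1 − (1+r)^−252] / r × (1+r) = ¥484,845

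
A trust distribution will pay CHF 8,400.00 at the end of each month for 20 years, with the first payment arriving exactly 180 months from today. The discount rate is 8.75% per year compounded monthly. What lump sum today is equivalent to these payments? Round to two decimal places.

CHF 258,929.20

Ordinary annuity of 240 payments, first payment at period 180.
Periodic rate r = 0.0875/12 per month; n is counted in months.
The ordinary-annuity PV formula values the stream one period before the first payment (period 179); discount that back 179 periods:
PV₀ = 8,400 × [1 − (1+r)^−240] / r × (1+r)^−179 = CHF 258,929.20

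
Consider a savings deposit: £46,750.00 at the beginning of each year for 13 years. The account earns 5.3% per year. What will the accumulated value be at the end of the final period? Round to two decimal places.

This is an annuity due: 13 deposits of £46,750.00 at the beginning of each year.
Periodic rate r = 0.053 per year.
FV = PMT × [((1+r)^n − 1)/r] × (1+r) = 46,750 × [(1+r)^13 − 1] / r × (1+r) = £888,793.90

£888,793.90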